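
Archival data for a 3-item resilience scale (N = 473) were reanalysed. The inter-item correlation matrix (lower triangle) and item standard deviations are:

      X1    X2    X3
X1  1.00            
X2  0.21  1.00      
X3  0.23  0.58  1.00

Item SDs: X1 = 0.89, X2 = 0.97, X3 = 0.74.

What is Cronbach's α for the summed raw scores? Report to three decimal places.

Cronbach's α = 0.595

Σσ²ᵢ = 0.89² + 0.97² + 0.74² = 2.2806
Covariances σ_ij = r_ij · s_i · s_j:
  σ(X1,X2) = 0.21 × 0.89 × 0.97 = 0.1813
  σ(X1,X3) = 0.23 × 0.89 × 0.74 = 0.1515
  σ(X2,X3) = 0.58 × 0.97 × 0.74 = 0.4163
σ²_T = Σσ²ᵢ + 2·Σσ_ij = 2.2806 + 2 × 0.7491 = 3.7788
α = (3/2)·(1 − 2.2806/3.7788) = 0.595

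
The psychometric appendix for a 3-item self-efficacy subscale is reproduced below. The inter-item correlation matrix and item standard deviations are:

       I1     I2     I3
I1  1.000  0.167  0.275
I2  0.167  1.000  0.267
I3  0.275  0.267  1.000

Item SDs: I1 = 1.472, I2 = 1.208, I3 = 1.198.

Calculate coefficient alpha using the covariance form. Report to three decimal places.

Σσ²ᵢ = 1.472² + 1.208² + 1.198² = 5.0613
Covariances σ_ij = r_ij · s_i · s_j:
  σ(I1,I2) = 0.167 × 1.472 × 1.208 = 0.2970
  σ(I1,I3) = 0.275 × 1.472 × 1.198 = 0.4850
  σ(I2,I3) = 0.267 × 1.208 × 1.198 = 0.3864
σ²_T = Σσ²ᵢ + 2·Σσ_ij = 5.0613 + 2 × 1.1684 = 7.3981
α = (3/2)·(1 − 5.0613/7.3981) = 0.474

α = 0.474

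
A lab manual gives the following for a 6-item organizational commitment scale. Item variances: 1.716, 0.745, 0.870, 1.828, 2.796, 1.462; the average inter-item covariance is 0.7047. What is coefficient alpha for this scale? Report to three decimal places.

sum of item variances = 1.716 + 0.745 + 0.870 + 1.828 + 2.796 + 1.462 = 9.417
Sum of the 15 distinct covariances = 15 × 0.7047 = 10.5705
σ²_total = sum of item variances + 2·Σcov = 9.417 + 2 × 10.5705 = 30.5580
α = (6/5)·(1 − 9.417/30.5580) = 0.830

coefficient alpha = 0.830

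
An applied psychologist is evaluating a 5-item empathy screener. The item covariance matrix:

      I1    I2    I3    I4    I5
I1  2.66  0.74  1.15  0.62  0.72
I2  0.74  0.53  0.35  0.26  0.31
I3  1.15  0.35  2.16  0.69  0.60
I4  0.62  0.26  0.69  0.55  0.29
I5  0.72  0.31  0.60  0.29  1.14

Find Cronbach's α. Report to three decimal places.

Cronbach's α = 0.774

Σσ²ᵢ = 2.66 + 0.53 + 2.16 + 0.55 + 1.14 = 7.04
Sum of off-diagonal covariances = 5.73
total variance = 7.04 + 2 × 5.73 = 18.50
α = (k/(k−1))·(1 − Σσ²ᵢ/total variance) = (5/4)·(1 − 7.04/18.50) = 0.774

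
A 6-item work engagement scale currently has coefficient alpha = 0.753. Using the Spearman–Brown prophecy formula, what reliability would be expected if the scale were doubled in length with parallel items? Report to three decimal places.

predicted reliability = 0.859

Length factor m = 2
α' = m·α / (1 + (m−1)·α)
   = 2 × 0.753 / (1 + (2 − 1) × 0.753)
   = 1.5060 / 1.7530 = 0.859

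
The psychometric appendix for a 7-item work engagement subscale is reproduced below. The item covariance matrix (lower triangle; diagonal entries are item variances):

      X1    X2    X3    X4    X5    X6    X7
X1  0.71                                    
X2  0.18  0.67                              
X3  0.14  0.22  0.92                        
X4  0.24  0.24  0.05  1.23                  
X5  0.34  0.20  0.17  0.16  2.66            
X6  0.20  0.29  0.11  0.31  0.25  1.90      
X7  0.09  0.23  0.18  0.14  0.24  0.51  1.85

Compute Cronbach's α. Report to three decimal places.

Σσ²ᵢ = 0.71 + 0.67 + 0.92 + 1.23 + 2.66 + 1.90 + 1.85 = 9.94
Sum of off-diagonal covariances = 4.49
total variance = 9.94 + 2 × 4.49 = 18.92
α = (k/(k−1))·(1 − Σσ²ᵢ/total variance) = (7/6)·(1 − 9.94/18.92) = 0.554

α = 0.554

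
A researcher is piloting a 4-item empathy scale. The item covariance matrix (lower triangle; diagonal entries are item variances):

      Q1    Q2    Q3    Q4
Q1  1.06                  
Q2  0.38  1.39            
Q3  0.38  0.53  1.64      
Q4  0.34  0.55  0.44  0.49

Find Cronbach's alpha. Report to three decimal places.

α = 0.711

Σσ²ᵢ = 1.06 + 1.39 + 1.64 + 0.49 = 4.58
Σ_{i<j} σ_ij = 2.62
total variance = 4.58 + 2 × 2.62 = 9.82
α = (k/(k−1))·(1 − Σσ²ᵢ/total variance) = (4/3)·(1 − 4.58/9.82) = 0.711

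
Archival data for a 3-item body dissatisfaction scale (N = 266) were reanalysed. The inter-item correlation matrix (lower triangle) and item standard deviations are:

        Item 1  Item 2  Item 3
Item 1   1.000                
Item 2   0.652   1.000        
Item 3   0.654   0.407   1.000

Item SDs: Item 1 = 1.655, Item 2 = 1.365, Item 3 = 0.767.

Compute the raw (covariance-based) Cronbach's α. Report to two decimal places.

Σσ²ᵢ = 1.655² + 1.365² + 0.767² = 5.1905
Covariances σ_ij = r_ij · s_i · s_j:
  σ(Item 1,Item 2) = 0.652 × 1.655 × 1.365 = 1.4729
  σ(Item 1,Item 3) = 0.654 × 1.655 × 0.767 = 0.8302
  σ(Item 2,Item 3) = 0.407 × 1.365 × 0.767 = 0.4261
σ²_T = Σσ²ᵢ + 2·Σσ_ij = 5.1905 + 2 × 2.7292 = 10.6489
α = (3/2)·(1 − 5.1905/10.6489) = 0.77

α = 0.77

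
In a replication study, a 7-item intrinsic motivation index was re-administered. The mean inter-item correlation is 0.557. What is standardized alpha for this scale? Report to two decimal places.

Standardized α = k·r̄ / (1 + (k−1)·r̄) = 7 × 0.557 / (1 + 6 × 0.557)
  = 3.8990 / 4.3420 = 0.90

standardized alpha = 0.90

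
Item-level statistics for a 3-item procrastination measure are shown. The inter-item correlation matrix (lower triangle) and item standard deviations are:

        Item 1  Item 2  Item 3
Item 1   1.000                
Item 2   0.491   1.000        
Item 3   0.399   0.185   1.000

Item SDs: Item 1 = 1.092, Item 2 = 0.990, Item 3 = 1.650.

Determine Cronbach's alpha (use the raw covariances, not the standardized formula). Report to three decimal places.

α = 0.582

Σσ²ᵢ = 1.092² + 0.990² + 1.650² = 4.8951
Covariances σ_ij = r_ij · s_i · s_j:
  σ(Item 1,Item 2) = 0.491 × 1.092 × 0.990 = 0.5308
  σ(Item 1,Item 3) = 0.399 × 1.092 × 1.650 = 0.7189
  σ(Item 2,Item 3) = 0.185 × 0.990 × 1.650 = 0.3022
σ²_T = Σσ²ᵢ + 2·Σσ_ij = 4.8951 + 2 × 1.5519 = 7.9989
α = (3/2)·(1 − 4.8951/7.9989) = 0.582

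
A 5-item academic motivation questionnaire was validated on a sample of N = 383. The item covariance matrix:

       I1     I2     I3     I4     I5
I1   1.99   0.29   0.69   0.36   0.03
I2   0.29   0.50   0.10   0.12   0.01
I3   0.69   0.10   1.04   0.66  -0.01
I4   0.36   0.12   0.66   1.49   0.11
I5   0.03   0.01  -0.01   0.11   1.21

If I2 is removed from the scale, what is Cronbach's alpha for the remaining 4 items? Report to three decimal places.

α = 0.521

Remaining items: I1, I3, I4, I5 (k = 4).
sum of item variances = 1.99 + 1.04 + 1.49 + 1.21 = 5.73
σ²_T = 5.73 + 2 × 1.84 = 9.41
α (item deleted) = (4/3)·(1 − 5.73/9.41) = 0.521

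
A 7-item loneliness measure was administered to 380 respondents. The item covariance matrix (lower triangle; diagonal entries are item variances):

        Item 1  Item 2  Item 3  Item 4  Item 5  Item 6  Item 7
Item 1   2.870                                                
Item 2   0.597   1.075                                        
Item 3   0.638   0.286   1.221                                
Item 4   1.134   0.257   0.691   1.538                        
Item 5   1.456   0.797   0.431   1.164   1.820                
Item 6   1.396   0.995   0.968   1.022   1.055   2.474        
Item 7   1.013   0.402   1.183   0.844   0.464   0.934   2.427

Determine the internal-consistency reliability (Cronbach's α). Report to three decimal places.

α = 0.846

sum of item variances = 2.870 + 1.075 + 1.221 + 1.538 + 1.820 + 2.474 + 2.427 = 13.425
Sum of the distinct covariances = 17.727
σ²_total = 13.425 + 2 × 17.727 = 48.879
α = (k/(k−1))·(1 − sum of item variances/σ²_total) = (7/6)·(1 − 13.425/48.879) = 0.846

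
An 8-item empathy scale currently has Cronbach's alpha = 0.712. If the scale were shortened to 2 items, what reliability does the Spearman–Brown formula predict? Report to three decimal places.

predicted reliability = 0.382

Length factor m = 2/8 = 0.2500
α' = m·α / (1 − (1−m)·α)
   = 2/8 × 0.712 / (1 − (1 − 2/8) × 0.712)
   = 0.1780 / 0.4660 = 0.382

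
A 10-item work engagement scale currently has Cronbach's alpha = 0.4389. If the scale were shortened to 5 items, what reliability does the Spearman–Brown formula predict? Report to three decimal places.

predicted reliability = 0.281

Length factor m = 5/10 = 0.5000
α' = m·α / (1 − (1−m)·α)
   = 5/10 × 0.4389 / (1 − (1 − 5/10) × 0.4389)
   = 0.2195 / 0.7805 = 0.281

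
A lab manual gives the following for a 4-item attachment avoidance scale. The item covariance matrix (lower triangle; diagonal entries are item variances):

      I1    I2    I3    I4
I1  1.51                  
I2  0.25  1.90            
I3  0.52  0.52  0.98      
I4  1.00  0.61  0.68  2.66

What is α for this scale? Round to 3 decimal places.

sum of item variances = 1.51 + 1.90 + 0.98 + 2.66 = 7.05
Sum of off-diagonal covariances = 3.58
total variance = 7.05 + 2 × 3.58 = 14.21
α = (k/(k−1))·(1 − sum of item variances/total variance) = (4/3)·(1 − 7.05/14.21) = 0.672

α = 0.672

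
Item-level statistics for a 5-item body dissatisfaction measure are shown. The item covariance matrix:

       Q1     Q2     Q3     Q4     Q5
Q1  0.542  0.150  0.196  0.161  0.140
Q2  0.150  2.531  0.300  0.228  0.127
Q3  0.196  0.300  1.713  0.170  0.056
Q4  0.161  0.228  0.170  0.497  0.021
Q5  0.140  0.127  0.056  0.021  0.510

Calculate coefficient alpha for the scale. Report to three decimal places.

coefficient alpha = 0.436

Σσ²ᵢ = 0.542 + 2.531 + 1.713 + 0.497 + 0.510 = 5.793
Sum of off-diagonal covariances = 1.549
Var(T) = 5.793 + 2 × 1.549 = 8.891
α = (k/(k−1))·(1 − Σσ²ᵢ/Var(T)) = (5/4)·(1 − 5.793/8.891) = 0.436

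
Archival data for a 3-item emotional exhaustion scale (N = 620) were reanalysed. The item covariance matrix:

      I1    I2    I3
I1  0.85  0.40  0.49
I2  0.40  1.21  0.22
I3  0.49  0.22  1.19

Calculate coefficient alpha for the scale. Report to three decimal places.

coefficient alpha = 0.609

Σσᵢ² = 0.85 + 1.21 + 1.19 = 3.25
Sum of the distinct covariances = 1.11
σ²_total = 3.25 + 2 × 1.11 = 5.47
α = (k/(k−1))·(1 − Σσᵢ²/σ²_total) = (3/2)·(1 − 3.25/5.47) = 0.609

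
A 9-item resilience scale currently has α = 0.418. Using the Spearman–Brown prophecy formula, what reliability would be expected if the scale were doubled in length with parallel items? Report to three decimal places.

predicted reliability = 0.590

Length factor m = 2
α' = m·α / (1 + (m−1)·α)
   = 2 × 0.418 / (1 + (2 − 1) × 0.418)
   = 0.8360 / 1.4180 = 0.590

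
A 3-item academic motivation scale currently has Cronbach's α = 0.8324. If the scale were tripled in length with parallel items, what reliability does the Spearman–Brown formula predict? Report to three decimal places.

predicted reliability = 0.937

Length factor m = 3
α' = m·α / (1 + (m−1)·α)
   = 3 × 0.8324 / (1 + (3 − 1) × 0.8324)
   = 2.4972 / 2.6648 = 0.937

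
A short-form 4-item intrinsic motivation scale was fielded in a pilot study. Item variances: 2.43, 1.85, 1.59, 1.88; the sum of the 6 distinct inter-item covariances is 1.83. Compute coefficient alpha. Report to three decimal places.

α = 0.428

Σσ²ᵢ = 2.43 + 1.85 + 1.59 + 1.88 = 7.75
Sum of distinct covariances = 1.83
σ²_total = Σσ²ᵢ + 2·Σcov = 7.75 + 2 × 1.83 = 11.41
α = (4/3)·(1 − 7.75/11.41) = 0.428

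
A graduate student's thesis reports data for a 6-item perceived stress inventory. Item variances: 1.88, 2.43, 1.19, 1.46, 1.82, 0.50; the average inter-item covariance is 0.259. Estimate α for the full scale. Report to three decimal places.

α = 0.547

ΣVar(i) = 1.88 + 2.43 + 1.19 + 1.46 + 1.82 + 0.50 = 9.28
Sum of the 15 distinct covariances = 15 × 0.259 = 3.885
σ²_T = ΣVar(i) + 2·Σcov = 9.28 + 2 × 3.885 = 17.050
α = (6/5)·(1 − 9.28/17.050) = 0.547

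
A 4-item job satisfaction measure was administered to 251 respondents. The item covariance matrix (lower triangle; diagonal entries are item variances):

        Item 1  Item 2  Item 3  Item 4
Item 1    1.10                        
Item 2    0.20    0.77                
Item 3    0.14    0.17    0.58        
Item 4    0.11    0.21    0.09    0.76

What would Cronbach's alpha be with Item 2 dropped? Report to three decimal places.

Cronbach's alpha = 0.327

Remaining items: Item 1, Item 3, Item 4 (k = 3).
Σσ²ᵢ = 1.10 + 0.58 + 0.76 = 2.44
σ²_total = 2.44 + 2 × 0.34 = 3.12
α (item deleted) = (3/2)·(1 − 2.44/3.12) = 0.327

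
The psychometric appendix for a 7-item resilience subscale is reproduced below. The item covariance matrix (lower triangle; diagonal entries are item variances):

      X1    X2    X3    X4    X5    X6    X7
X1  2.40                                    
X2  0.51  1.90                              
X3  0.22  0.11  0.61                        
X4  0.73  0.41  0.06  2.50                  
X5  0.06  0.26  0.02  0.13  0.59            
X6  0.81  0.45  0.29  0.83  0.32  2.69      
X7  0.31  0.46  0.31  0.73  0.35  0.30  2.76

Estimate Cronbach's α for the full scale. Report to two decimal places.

Σσ²ᵢ = 2.40 + 1.90 + 0.61 + 2.50 + 0.59 + 2.69 + 2.76 = 13.45
Sum of the distinct covariances = 7.67
σ²_T = 13.45 + 2 × 7.67 = 28.79
α = (k/(k−1))·(1 − Σσ²ᵢ/σ²_T) = (7/6)·(1 − 13.45/28.79) = 0.62

Cronbach's α = 0.62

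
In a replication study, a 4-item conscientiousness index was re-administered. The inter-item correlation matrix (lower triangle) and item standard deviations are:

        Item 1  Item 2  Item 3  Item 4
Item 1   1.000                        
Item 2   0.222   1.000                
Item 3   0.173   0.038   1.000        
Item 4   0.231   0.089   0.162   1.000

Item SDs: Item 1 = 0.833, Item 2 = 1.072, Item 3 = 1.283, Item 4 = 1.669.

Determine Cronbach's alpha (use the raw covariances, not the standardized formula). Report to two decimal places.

Σσ²ᵢ = 0.833² + 1.072² + 1.283² + 1.669² = 6.2747
Covariances σ_ij = r_ij · s_i · s_j:
  σ(Item 1,Item 2) = 0.222 × 0.833 × 1.072 = 0.1982
  σ(Item 1,Item 3) = 0.173 × 0.833 × 1.283 = 0.1849
  σ(Item 1,Item 4) = 0.231 × 0.833 × 1.669 = 0.3212
  σ(Item 2,Item 3) = 0.038 × 1.072 × 1.283 = 0.0523
  σ(Item 2,Item 4) = 0.089 × 1.072 × 1.669 = 0.1592
  σ(Item 3,Item 4) = 0.162 × 1.283 × 1.669 = 0.3469
σ²_T = Σσ²ᵢ + 2·Σσ_ij = 6.2747 + 2 × 1.2627 = 8.8001
α = (4/3)·(1 − 6.2747/8.8001) = 0.38

Cronbach's alpha = 0.38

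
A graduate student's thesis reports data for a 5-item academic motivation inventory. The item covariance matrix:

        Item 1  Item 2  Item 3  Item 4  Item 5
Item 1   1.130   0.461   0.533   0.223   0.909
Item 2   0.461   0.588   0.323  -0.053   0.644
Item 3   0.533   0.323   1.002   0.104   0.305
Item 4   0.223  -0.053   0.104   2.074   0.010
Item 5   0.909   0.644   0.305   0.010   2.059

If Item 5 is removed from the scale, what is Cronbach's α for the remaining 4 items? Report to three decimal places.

Remaining items: Item 1, Item 2, Item 3, Item 4 (k = 4).
Σσ²ᵢ = 1.130 + 0.588 + 1.002 + 2.074 = 4.794
Var(T) = 4.794 + 2 × 1.591 = 7.976
α (item deleted) = (4/3)·(1 − 4.794/7.976) = 0.532

α = 0.532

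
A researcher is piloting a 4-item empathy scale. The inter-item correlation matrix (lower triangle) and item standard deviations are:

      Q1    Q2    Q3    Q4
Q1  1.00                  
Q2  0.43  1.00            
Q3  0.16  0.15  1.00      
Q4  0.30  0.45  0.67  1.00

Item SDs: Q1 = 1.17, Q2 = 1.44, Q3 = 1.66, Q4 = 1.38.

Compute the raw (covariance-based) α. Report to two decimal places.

α = 0.69

Σσ²ᵢ = 1.17² + 1.44² + 1.66² + 1.38² = 8.1025
Covariances σ_ij = r_ij · s_i · s_j:
  σ(Q1,Q2) = 0.43 × 1.17 × 1.44 = 0.7245
  σ(Q1,Q3) = 0.16 × 1.17 × 1.66 = 0.3108
  σ(Q1,Q4) = 0.30 × 1.17 × 1.38 = 0.4844
  σ(Q2,Q3) = 0.15 × 1.44 × 1.66 = 0.3586
  σ(Q2,Q4) = 0.45 × 1.44 × 1.38 = 0.8942
  σ(Q3,Q4) = 0.67 × 1.66 × 1.38 = 1.5348
σ²_T = Σσ²ᵢ + 2·Σσ_ij = 8.1025 + 2 × 4.3073 = 16.7171
α = (4/3)·(1 − 8.1025/16.7171) = 0.69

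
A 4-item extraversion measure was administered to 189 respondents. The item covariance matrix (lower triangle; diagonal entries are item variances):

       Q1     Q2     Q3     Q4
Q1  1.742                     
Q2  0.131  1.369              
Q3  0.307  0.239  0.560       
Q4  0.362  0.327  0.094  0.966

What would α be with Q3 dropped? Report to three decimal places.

α = 0.430

Remaining items: Q1, Q2, Q4 (k = 3).
sum of item variances = 1.742 + 1.369 + 0.966 = 4.077
σ²_T = 4.077 + 2 × 0.820 = 5.717
α (item deleted) = (3/2)·(1 − 4.077/5.717) = 0.430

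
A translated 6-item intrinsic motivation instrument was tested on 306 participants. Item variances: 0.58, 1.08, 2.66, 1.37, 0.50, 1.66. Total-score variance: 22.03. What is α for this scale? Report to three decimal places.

α = 0.772

Σσ²ᵢ = 0.58 + 1.08 + 2.66 + 1.37 + 0.50 + 1.66 = 7.85
α = (k/(k−1))·(1 − Σσ²ᵢ/σ²_total) = (6/5)·(1 − 7.85/22.03) = 0.772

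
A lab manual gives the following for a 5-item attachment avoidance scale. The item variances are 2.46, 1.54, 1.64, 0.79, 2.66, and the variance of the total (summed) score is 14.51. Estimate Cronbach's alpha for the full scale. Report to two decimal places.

Cronbach's alpha = 0.47

Σσᵢ² = 2.46 + 1.54 + 1.64 + 0.79 + 2.66 = 9.09
α = (k/(k−1))·(1 − Σσᵢ²/σ²_total) = (5/4)·(1 − 9.09/14.51) = 0.47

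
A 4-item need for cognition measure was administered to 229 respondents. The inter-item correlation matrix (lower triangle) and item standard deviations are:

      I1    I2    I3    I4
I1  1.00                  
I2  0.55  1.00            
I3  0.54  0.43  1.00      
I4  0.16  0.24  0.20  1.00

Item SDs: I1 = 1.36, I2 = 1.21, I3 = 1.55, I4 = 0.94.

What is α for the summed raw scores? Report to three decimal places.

α = 0.697

Σσ²ᵢ = 1.36² + 1.21² + 1.55² + 0.94² = 6.5998
Covariances σ_ij = r_ij · s_i · s_j:
  σ(I1,I2) = 0.55 × 1.36 × 1.21 = 0.9051
  σ(I1,I3) = 0.54 × 1.36 × 1.55 = 1.1383
  σ(I1,I4) = 0.16 × 1.36 × 0.94 = 0.2045
  σ(I2,I3) = 0.43 × 1.21 × 1.55 = 0.8065
  σ(I2,I4) = 0.24 × 1.21 × 0.94 = 0.2730
  σ(I3,I4) = 0.20 × 1.55 × 0.94 = 0.2914
σ²_T = Σσ²ᵢ + 2·Σσ_ij = 6.5998 + 2 × 3.6188 = 13.8374
α = (4/3)·(1 − 6.5998/13.8374) = 0.697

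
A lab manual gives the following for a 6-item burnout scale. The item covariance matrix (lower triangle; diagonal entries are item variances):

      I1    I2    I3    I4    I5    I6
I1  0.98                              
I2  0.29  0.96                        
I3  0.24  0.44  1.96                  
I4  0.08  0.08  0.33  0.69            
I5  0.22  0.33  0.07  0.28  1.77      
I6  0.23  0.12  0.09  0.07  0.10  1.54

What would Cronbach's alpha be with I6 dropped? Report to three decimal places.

α = 0.532

Remaining items: I1, I2, I3, I4, I5 (k = 5).
sum of item variances = 0.98 + 0.96 + 1.96 + 0.69 + 1.77 = 6.36
σ²_total = 6.36 + 2 × 2.36 = 11.08
α (item deleted) = (5/4)·(1 − 6.36/11.08) = 0.532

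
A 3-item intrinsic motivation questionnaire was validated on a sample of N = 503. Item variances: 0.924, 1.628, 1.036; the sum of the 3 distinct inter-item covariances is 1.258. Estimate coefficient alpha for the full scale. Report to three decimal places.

ΣVar(i) = 0.924 + 1.628 + 1.036 = 3.588
Sum of distinct covariances = 1.258
σ²_total = ΣVar(i) + 2·Σcov = 3.588 + 2 × 1.258 = 6.104
α = (3/2)·(1 − 3.588/6.104) = 0.618

coefficient alpha = 0.618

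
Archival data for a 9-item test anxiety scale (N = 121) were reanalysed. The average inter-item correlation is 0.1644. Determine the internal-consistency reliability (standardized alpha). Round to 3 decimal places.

Standardized α = k·r̄ / (1 + (k−1)·r̄) = 9 × 0.1644 / (1 + 8 × 0.1644)
  = 1.4796 / 2.3152 = 0.639

standardized alpha = 0.639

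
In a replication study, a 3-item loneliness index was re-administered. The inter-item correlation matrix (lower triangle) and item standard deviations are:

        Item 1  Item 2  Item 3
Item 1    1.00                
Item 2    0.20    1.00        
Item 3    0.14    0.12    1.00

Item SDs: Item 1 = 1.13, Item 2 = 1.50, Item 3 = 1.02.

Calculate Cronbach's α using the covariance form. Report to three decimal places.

Σσ²ᵢ = 1.13² + 1.50² + 1.02² = 4.5673
Covariances σ_ij = r_ij · s_i · s_j:
  σ(Item 1,Item 2) = 0.20 × 1.13 × 1.50 = 0.3390
  σ(Item 1,Item 3) = 0.14 × 1.13 × 1.02 = 0.1614
  σ(Item 2,Item 3) = 0.12 × 1.50 × 1.02 = 0.1836
σ²_T = Σσ²ᵢ + 2·Σσ_ij = 4.5673 + 2 × 0.6840 = 5.9353
α = (3/2)·(1 − 4.5673/5.9353) = 0.346

Cronbach's α = 0.346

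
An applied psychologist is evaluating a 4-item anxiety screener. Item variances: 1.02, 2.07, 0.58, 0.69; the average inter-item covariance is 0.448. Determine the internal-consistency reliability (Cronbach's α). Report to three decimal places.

Cronbach's α = 0.736

Σσᵢ² = 1.02 + 2.07 + 0.58 + 0.69 = 4.36
Sum of the 6 distinct covariances = 6 × 0.448 = 2.688
σ²_T = Σσᵢ² + 2·Σcov = 4.36 + 2 × 2.688 = 9.736
α = (4/3)·(1 − 4.36/9.736) = 0.736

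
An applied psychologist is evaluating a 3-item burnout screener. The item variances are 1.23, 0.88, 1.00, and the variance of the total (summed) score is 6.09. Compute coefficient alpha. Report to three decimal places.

coefficient alpha = 0.734

sum of item variances = 1.23 + 0.88 + 1.00 = 3.11
α = (k/(k−1))·(1 − sum of item variances/Var(T)) = (3/2)·(1 − 3.11/6.09) = 0.734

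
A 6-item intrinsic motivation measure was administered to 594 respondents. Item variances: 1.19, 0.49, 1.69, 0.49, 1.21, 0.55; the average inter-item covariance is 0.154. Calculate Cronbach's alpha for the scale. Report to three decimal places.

ΣVar(i) = 1.19 + 0.49 + 1.69 + 0.49 + 1.21 + 0.55 = 5.62
Sum of the 15 distinct covariances = 15 × 0.154 = 2.310
σ²_total = ΣVar(i) + 2·Σcov = 5.62 + 2 × 2.310 = 10.240
α = (6/5)·(1 − 5.62/10.240) = 0.541

Cronbach's alpha = 0.541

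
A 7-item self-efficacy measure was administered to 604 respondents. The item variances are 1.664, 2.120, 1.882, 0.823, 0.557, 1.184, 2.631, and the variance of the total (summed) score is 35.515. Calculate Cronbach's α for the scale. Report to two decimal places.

Σσᵢ² = 1.664 + 2.120 + 1.882 + 0.823 + 0.557 + 1.184 + 2.631 = 10.861
α = (k/(k−1))·(1 − Σσᵢ²/Var(T)) = (7/6)·(1 − 10.861/35.515) = 0.81

α = 0.81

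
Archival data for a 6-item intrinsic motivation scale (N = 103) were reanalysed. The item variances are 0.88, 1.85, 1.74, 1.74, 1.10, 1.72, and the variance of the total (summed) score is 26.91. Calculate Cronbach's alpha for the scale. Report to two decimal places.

sum of item variances = 0.88 + 1.85 + 1.74 + 1.74 + 1.10 + 1.72 = 9.03
α = (k/(k−1))·(1 − sum of item variances/σ²_T) = (6/5)·(1 − 9.03/26.91) = 0.80

Cronbach's alpha = 0.80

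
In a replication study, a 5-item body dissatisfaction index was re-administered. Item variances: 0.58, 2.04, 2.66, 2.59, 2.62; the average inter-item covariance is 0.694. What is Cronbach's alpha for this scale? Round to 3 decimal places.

Σσᵢ² = 0.58 + 2.04 + 2.66 + 2.59 + 2.62 = 10.49
Sum of the 10 distinct covariances = 10 × 0.694 = 6.940
Var(T) = Σσᵢ² + 2·Σcov = 10.49 + 2 × 6.940 = 24.370
α = (5/4)·(1 − 10.49/24.370) = 0.712

Cronbach's alpha = 0.712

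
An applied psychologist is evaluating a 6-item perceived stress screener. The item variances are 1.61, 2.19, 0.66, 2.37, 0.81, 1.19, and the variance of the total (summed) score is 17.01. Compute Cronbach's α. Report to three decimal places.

α = 0.577

Σσᵢ² = 1.61 + 2.19 + 0.66 + 2.37 + 0.81 + 1.19 = 8.83
α = (k/(k−1))·(1 − Σσᵢ²/σ²_total) = (6/5)·(1 − 8.83/17.01) = 0.577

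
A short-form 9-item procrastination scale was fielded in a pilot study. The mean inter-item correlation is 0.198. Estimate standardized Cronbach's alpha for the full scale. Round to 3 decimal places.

α = 0.690

Standardized α = k·r̄ / (1 + (k−1)·r̄) = 9 × 0.198 / (1 + 8 × 0.198)
  = 1.7820 / 2.5840 = 0.690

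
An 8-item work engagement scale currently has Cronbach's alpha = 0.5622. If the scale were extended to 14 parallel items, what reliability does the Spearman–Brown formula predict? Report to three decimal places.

predicted reliability = 0.692

Length factor m = 14/8 = 1.7500
α' = m·α / (1 + (m−1)·α)
   = 14/8 × 0.5622 / (1 + (14/8 − 1) × 0.5622)
   = 0.9839 / 1.4217 = 0.692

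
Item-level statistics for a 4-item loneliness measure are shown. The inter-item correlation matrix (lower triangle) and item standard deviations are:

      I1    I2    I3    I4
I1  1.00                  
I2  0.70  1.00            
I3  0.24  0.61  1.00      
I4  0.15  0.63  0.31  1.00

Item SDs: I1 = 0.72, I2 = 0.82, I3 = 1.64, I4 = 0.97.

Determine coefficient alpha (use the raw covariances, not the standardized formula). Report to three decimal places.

α = 0.694

Σσ²ᵢ = 0.72² + 0.82² + 1.64² + 0.97² = 4.8213
Covariances σ_ij = r_ij · s_i · s_j:
  σ(I1,I2) = 0.70 × 0.72 × 0.82 = 0.4133
  σ(I1,I3) = 0.24 × 0.72 × 1.64 = 0.2834
  σ(I1,I4) = 0.15 × 0.72 × 0.97 = 0.1048
  σ(I2,I3) = 0.61 × 0.82 × 1.64 = 0.8203
  σ(I2,I4) = 0.63 × 0.82 × 0.97 = 0.5011
  σ(I3,I4) = 0.31 × 1.64 × 0.97 = 0.4931
σ²_T = Σσ²ᵢ + 2·Σσ_ij = 4.8213 + 2 × 2.6160 = 10.0533
α = (4/3)·(1 − 4.8213/10.0533) = 0.694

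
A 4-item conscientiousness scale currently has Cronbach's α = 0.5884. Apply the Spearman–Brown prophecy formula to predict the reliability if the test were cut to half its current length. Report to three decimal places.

predicted reliability = 0.417

Length factor m = 1/2
α' = m·α / (1 − (1−m)·α)
   = 1/2 × 0.5884 / (1 − (1 − 1/2) × 0.5884)
   = 0.2942 / 0.7058 = 0.417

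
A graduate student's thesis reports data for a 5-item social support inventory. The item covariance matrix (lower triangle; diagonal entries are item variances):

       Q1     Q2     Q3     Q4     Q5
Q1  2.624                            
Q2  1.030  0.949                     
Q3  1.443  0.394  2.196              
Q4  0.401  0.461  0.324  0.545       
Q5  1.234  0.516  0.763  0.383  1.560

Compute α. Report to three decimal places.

α = 0.798

sum of item variances = 2.624 + 0.949 + 2.196 + 0.545 + 1.560 = 7.874
Σ_{i<j} σ_ij = 6.949
σ²_total = 7.874 + 2 × 6.949 = 21.772
α = (k/(k−1))·(1 − sum of item variances/σ²_total) = (5/4)·(1 − 7.874/21.772) = 0.798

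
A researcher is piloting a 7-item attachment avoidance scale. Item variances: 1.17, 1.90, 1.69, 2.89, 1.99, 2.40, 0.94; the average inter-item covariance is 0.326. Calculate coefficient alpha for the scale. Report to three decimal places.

Σσᵢ² = 1.17 + 1.90 + 1.69 + 2.89 + 1.99 + 2.40 + 0.94 = 12.98
Sum of the 21 distinct covariances = 21 × 0.326 = 6.846
σ²_T = Σσᵢ² + 2·Σcov = 12.98 + 2 × 6.846 = 26.672
α = (7/6)·(1 − 12.98/26.672) = 0.599

coefficient alpha = 0.599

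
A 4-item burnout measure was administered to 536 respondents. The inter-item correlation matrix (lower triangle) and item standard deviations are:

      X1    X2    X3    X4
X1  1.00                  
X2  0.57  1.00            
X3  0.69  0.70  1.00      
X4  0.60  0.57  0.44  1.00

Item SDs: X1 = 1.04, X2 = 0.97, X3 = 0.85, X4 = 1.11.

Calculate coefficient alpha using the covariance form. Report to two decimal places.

coefficient alpha = 0.85

Σσ²ᵢ = 1.04² + 0.97² + 0.85² + 1.11² = 3.9771
Covariances σ_ij = r_ij · s_i · s_j:
  σ(X1,X2) = 0.57 × 1.04 × 0.97 = 0.5750
  σ(X1,X3) = 0.69 × 1.04 × 0.85 = 0.6100
  σ(X1,X4) = 0.60 × 1.04 × 1.11 = 0.6926
  σ(X2,X3) = 0.70 × 0.97 × 0.85 = 0.5771
  σ(X2,X4) = 0.57 × 0.97 × 1.11 = 0.6137
  σ(X3,X4) = 0.44 × 0.85 × 1.11 = 0.4151
σ²_T = Σσ²ᵢ + 2·Σσ_ij = 3.9771 + 2 × 3.4835 = 10.9441
α = (4/3)·(1 − 3.9771/10.9441) = 0.85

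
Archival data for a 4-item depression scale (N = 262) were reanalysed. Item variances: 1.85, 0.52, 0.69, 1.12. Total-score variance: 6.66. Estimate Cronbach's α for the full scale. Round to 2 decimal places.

α = 0.50

Σσᵢ² = 1.85 + 0.52 + 0.69 + 1.12 = 4.18
α = (k/(k−1))·(1 − Σσᵢ²/σ²_T) = (4/3)·(1 − 4.18/6.66) = 0.50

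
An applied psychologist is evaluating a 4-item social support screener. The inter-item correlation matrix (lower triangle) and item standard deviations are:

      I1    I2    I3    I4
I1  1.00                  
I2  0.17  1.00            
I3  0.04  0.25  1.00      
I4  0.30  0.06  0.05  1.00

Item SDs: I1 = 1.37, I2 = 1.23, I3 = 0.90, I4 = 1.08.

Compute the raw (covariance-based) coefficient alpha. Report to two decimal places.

coefficient alpha = 0.41

Σσ²ᵢ = 1.37² + 1.23² + 0.90² + 1.08² = 5.3662
Covariances σ_ij = r_ij · s_i · s_j:
  σ(I1,I2) = 0.17 × 1.37 × 1.23 = 0.2865
  σ(I1,I3) = 0.04 × 1.37 × 0.90 = 0.0493
  σ(I1,I4) = 0.30 × 1.37 × 1.08 = 0.4439
  σ(I2,I3) = 0.25 × 1.23 × 0.90 = 0.2767
  σ(I2,I4) = 0.06 × 1.23 × 1.08 = 0.0797
  σ(I3,I4) = 0.05 × 0.90 × 1.08 = 0.0486
σ²_T = Σσ²ᵢ + 2·Σσ_ij = 5.3662 + 2 × 1.1847 = 7.7356
α = (4/3)·(1 − 5.3662/7.7356) = 0.41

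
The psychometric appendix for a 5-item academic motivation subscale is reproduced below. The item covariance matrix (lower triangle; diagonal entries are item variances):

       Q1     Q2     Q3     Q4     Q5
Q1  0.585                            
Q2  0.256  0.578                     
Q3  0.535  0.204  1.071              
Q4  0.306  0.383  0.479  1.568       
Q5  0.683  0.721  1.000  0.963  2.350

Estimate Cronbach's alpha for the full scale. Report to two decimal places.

Cronbach's alpha = 0.80

sum of item variances = 0.585 + 0.578 + 1.071 + 1.568 + 2.350 = 6.152
Sum of off-diagonal covariances = 5.530
total variance = 6.152 + 2 × 5.530 = 17.212
α = (k/(k−1))·(1 − sum of item variances/total variance) = (5/4)·(1 − 6.152/17.212) = 0.80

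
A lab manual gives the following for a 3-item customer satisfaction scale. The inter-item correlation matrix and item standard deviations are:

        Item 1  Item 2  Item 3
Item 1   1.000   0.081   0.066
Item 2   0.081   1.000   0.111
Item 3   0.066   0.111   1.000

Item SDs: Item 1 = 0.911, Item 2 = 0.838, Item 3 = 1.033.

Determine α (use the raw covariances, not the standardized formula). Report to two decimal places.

Σσ²ᵢ = 0.911² + 0.838² + 1.033² = 2.5993
Covariances σ_ij = r_ij · s_i · s_j:
  σ(Item 1,Item 2) = 0.081 × 0.911 × 0.838 = 0.0618
  σ(Item 1,Item 3) = 0.066 × 0.911 × 1.033 = 0.0621
  σ(Item 2,Item 3) = 0.111 × 0.838 × 1.033 = 0.0961
σ²_T = Σσ²ᵢ + 2·Σσ_ij = 2.5993 + 2 × 0.2200 = 3.0393
α = (3/2)·(1 − 2.5993/3.0393) = 0.22

α = 0.22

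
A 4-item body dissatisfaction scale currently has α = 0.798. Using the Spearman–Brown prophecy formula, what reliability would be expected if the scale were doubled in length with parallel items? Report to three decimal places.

Length factor m = 2
α' = m·α / (1 + (m−1)·α)
   = 2 × 0.798 / (1 + (2 − 1) × 0.798)
   = 1.5960 / 1.7980 = 0.888

predicted reliability = 0.888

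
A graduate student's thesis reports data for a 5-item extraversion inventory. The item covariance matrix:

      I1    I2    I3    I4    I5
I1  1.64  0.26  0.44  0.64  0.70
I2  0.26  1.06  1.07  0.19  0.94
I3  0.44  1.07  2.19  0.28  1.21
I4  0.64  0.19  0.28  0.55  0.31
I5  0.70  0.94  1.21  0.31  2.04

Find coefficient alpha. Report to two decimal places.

Σσᵢ² = 1.64 + 1.06 + 2.19 + 0.55 + 2.04 = 7.48
Sum of off-diagonal covariances = 6.04
Var(T) = 7.48 + 2 × 6.04 = 19.56
α = (k/(k−1))·(1 − Σσᵢ²/Var(T)) = (5/4)·(1 − 7.48/19.56) = 0.77

coefficient alpha = 0.77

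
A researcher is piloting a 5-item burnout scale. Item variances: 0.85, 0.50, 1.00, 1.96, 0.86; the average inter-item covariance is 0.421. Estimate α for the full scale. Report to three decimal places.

α = 0.774

Σσᵢ² = 0.85 + 0.50 + 1.00 + 1.96 + 0.86 = 5.17
Sum of the 10 distinct covariances = 10 × 0.421 = 4.210
σ²_T = Σσᵢ² + 2·Σcov = 5.17 + 2 × 4.210 = 13.590
α = (5/4)·(1 − 5.17/13.590) = 0.774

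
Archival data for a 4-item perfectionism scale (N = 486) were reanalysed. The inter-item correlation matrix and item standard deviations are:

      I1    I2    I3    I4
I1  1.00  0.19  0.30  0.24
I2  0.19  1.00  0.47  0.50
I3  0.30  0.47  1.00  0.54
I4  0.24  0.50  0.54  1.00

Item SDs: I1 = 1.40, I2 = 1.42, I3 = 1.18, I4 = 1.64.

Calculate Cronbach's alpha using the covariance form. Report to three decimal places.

Cronbach's alpha = 0.698

Σσ²ᵢ = 1.40² + 1.42² + 1.18² + 1.64² = 8.0584
Covariances σ_ij = r_ij · s_i · s_j:
  σ(I1,I2) = 0.19 × 1.40 × 1.42 = 0.3777
  σ(I1,I3) = 0.30 × 1.40 × 1.18 = 0.4956
  σ(I1,I4) = 0.24 × 1.40 × 1.64 = 0.5510
  σ(I2,I3) = 0.47 × 1.42 × 1.18 = 0.7875
  σ(I2,I4) = 0.50 × 1.42 × 1.64 = 1.1644
  σ(I3,I4) = 0.54 × 1.18 × 1.64 = 1.0450
σ²_T = Σσ²ᵢ + 2·Σσ_ij = 8.0584 + 2 × 4.4212 = 16.9008
α = (4/3)·(1 − 8.0584/16.9008) = 0.698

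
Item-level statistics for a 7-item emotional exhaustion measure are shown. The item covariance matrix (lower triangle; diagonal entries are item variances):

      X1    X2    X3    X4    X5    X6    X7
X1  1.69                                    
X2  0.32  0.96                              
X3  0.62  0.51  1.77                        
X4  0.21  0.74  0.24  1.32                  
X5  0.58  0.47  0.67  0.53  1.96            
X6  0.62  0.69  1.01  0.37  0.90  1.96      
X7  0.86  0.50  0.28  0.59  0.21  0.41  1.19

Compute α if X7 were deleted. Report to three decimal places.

α = 0.765

Remaining items: X1, X2, X3, X4, X5, X6 (k = 6).
Σσᵢ² = 1.69 + 0.96 + 1.77 + 1.32 + 1.96 + 1.96 = 9.66
σ²_T = 9.66 + 2 × 8.48 = 26.62
α (item deleted) = (6/5)·(1 − 9.66/26.62) = 0.765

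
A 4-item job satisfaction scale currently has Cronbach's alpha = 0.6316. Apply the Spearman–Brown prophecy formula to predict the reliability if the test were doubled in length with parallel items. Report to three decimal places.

Length factor m = 2
α' = m·α / (1 + (m−1)·α)
   = 2 × 0.6316 / (1 + (2 − 1) × 0.6316)
   = 1.2632 / 1.6316 = 0.774

predicted reliability = 0.774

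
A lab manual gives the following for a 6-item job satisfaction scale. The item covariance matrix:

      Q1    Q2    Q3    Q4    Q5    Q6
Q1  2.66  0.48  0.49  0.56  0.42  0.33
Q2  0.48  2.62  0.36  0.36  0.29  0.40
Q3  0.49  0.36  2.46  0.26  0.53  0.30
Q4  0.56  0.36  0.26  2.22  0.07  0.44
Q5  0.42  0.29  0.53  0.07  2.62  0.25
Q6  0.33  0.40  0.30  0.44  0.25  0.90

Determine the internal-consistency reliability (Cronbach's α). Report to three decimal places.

α = 0.541

Σσᵢ² = 2.66 + 2.62 + 2.46 + 2.22 + 2.62 + 0.90 = 13.48
Σ_{i<j} σ_ij = 5.54
σ²_T = 13.48 + 2 × 5.54 = 24.56
α = (k/(k−1))·(1 − Σσᵢ²/σ²_T) = (6/5)·(1 − 13.48/24.56) = 0.541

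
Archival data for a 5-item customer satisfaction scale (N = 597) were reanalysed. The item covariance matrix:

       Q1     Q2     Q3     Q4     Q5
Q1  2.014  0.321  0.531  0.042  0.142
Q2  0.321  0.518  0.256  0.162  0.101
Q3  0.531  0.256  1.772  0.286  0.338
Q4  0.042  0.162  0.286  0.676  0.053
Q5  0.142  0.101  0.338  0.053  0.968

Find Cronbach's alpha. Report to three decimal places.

α = 0.536

Σσ²ᵢ = 2.014 + 0.518 + 1.772 + 0.676 + 0.968 = 5.948
Sum of the distinct covariances = 2.232
σ²_T = 5.948 + 2 × 2.232 = 10.412
α = (k/(k−1))·(1 − Σσ²ᵢ/σ²_T) = (5/4)·(1 − 5.948/10.412) = 0.536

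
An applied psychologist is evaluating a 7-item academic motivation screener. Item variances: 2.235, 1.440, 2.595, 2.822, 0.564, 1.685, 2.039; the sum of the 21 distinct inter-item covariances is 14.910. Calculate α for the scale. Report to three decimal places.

sum of item variances = 2.235 + 1.440 + 2.595 + 2.822 + 0.564 + 1.685 + 2.039 = 13.380
Sum of distinct covariances = 14.910
σ²_T = sum of item variances + 2·Σcov = 13.380 + 2 × 14.910 = 43.200
α = (7/6)·(1 − 13.380/43.200) = 0.805

α = 0.805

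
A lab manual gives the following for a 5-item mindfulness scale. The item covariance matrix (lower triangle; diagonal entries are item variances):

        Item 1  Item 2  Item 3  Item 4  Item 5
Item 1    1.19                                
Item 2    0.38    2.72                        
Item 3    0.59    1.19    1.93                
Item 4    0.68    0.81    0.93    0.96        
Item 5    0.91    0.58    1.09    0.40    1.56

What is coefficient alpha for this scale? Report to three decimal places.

α = 0.805

sum of item variances = 1.19 + 2.72 + 1.93 + 0.96 + 1.56 = 8.36
Sum of the distinct covariances = 7.56
total variance = 8.36 + 2 × 7.56 = 23.48
α = (k/(k−1))·(1 − sum of item variances/total variance) = (5/4)·(1 − 8.36/23.48) = 0.805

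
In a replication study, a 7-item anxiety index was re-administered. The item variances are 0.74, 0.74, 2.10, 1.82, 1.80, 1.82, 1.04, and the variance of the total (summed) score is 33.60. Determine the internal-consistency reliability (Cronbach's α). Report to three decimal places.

α = 0.817

Σσᵢ² = 0.74 + 0.74 + 2.10 + 1.82 + 1.80 + 1.82 + 1.04 = 10.06
α = (k/(k−1))·(1 − Σσᵢ²/σ²_total) = (7/6)·(1 − 10.06/33.60) = 0.817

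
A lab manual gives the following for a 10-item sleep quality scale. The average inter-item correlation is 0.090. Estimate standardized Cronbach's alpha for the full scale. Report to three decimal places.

α = 0.497

Standardized α = k·r̄ / (1 + (k−1)·r̄) = 10 × 0.090 / (1 + 9 × 0.090)
  = 0.9000 / 1.8100 = 0.497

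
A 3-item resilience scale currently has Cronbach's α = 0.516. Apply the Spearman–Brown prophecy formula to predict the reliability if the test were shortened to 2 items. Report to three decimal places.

predicted reliability = 0.415

Length factor m = 2/3 = 0.6667
α' = m·α / (1 − (1−m)·α)
   = 2/3 × 0.516 / (1 − (1 − 2/3) × 0.516)
   = 0.3440 / 0.8280 = 0.415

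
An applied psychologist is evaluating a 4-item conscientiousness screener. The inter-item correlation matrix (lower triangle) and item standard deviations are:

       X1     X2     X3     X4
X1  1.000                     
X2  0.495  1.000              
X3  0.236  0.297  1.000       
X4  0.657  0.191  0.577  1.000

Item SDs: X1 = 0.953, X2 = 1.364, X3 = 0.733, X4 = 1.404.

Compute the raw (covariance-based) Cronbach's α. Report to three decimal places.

Σσ²ᵢ = 0.953² + 1.364² + 0.733² + 1.404² = 5.2772
Covariances σ_ij = r_ij · s_i · s_j:
  σ(X1,X2) = 0.495 × 0.953 × 1.364 = 0.6434
  σ(X1,X3) = 0.236 × 0.953 × 0.733 = 0.1649
  σ(X1,X4) = 0.657 × 0.953 × 1.404 = 0.8791
  σ(X2,X3) = 0.297 × 1.364 × 0.733 = 0.2969
  σ(X2,X4) = 0.191 × 1.364 × 1.404 = 0.3658
  σ(X3,X4) = 0.577 × 0.733 × 1.404 = 0.5938
σ²_T = Σσ²ᵢ + 2·Σσ_ij = 5.2772 + 2 × 2.9439 = 11.1650
α = (4/3)·(1 − 5.2772/11.1650) = 0.703

Cronbach's α = 0.703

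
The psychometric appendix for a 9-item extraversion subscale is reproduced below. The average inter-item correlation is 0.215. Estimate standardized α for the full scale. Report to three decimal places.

α = 0.711

Standardized α = k·r̄ / (1 + (k−1)·r̄) = 9 × 0.215 / (1 + 8 × 0.215)
  = 1.9350 / 2.7200 = 0.711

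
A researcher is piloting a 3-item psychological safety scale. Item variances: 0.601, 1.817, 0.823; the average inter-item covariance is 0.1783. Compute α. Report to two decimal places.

Σσ²ᵢ = 0.601 + 1.817 + 0.823 = 3.241
Sum of the 3 distinct covariances = 3 × 0.1783 = 0.5349
σ²_T = Σσ²ᵢ + 2·Σcov = 3.241 + 2 × 0.5349 = 4.3108
α = (3/2)·(1 − 3.241/4.3108) = 0.37

α = 0.37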